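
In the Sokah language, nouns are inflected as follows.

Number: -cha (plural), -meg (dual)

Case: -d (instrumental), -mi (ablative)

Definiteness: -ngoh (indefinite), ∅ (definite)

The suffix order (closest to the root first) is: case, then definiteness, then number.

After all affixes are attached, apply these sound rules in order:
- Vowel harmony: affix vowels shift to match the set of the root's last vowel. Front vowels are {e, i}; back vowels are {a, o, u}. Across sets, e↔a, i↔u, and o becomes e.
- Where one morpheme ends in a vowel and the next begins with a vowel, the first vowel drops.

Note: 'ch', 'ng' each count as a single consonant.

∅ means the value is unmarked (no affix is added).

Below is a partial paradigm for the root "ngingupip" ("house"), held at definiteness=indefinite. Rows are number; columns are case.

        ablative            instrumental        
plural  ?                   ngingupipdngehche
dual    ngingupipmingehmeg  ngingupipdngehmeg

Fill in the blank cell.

ngingupipmingehche

Attach case ablative -mi → ngingupipmi.
Attach definiteness indefinite -ngoh → ngingupipmingoh.
Attach number plural -cha → ngingupipmingohcha.
Apply vowel harmony: ngingupipmingohcha → ngingupipmingehche.
Vowel deletion: no change.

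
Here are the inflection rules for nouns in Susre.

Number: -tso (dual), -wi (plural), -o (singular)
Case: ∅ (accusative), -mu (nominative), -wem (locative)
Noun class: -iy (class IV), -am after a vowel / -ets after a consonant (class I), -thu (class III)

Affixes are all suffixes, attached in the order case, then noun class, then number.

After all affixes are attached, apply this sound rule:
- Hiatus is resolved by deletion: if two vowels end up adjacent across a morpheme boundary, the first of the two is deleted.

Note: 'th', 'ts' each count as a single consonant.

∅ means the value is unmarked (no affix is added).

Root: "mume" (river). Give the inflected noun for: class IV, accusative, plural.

case = accusative: zero marking, form stays mume.
Attach noun class class IV -iy → mumeiy.
Attach number plural -wi → mumeiywi.
Apply vowel deletion: mumeiywi → mumiywi.

mumiywi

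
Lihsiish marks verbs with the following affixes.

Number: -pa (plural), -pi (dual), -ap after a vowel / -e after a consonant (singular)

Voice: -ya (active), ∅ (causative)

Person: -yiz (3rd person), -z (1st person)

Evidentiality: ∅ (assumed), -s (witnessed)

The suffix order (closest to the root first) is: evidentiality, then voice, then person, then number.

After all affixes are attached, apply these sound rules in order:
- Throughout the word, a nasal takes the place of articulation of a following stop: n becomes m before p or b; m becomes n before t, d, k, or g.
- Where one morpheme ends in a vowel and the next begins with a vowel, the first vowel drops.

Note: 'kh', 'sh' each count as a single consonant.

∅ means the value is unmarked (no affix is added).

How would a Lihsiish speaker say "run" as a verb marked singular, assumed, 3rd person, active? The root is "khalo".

evidentiality = assumed: zero marking, form stays khalo.
Attach voice active -ya → khaloya.
Attach person 3rd person -yiz → khaloyayiz.
Attach number singular -e (after consonant 'z') → khaloyayize.
Nasal assimilation: no change.
Vowel deletion: no change.

khaloyayize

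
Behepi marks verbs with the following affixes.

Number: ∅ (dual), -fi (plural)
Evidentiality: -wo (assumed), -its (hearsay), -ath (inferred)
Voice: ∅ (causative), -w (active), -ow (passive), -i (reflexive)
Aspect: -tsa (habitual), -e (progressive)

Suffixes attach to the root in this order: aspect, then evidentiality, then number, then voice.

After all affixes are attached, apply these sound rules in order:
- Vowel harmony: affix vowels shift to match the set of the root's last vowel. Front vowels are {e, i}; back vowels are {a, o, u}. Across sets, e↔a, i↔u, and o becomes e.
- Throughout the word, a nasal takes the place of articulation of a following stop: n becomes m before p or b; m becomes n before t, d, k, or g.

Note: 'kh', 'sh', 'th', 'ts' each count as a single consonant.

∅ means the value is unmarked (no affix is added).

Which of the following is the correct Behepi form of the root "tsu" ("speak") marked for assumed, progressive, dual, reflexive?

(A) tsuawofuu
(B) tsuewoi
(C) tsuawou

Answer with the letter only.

Attach aspect progressive -e → tsue.
Attach evidentiality assumed -wo → tsuewo.
number = dual: zero marking, form stays tsuewo.
Attach voice reflexive -i → tsuewoi.
Apply vowel harmony: tsuewoi → tsuawou.
Nasal assimilation: no change.
So the correct form is tsuawou, option (C).
(B) tsuewoi is wrong: it fails to apply the sound rule(s).
(A) tsuawofuu is wrong: it uses plural instead of dual for number.

C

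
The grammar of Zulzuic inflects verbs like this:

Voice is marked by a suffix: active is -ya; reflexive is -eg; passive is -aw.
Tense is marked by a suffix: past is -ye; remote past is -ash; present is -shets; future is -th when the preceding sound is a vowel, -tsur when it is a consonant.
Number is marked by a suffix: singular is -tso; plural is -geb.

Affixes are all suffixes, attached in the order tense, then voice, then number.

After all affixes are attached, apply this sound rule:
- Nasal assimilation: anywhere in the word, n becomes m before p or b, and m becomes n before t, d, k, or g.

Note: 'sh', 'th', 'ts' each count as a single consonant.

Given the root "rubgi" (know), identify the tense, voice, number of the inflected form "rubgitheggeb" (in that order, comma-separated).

Segment: rubgi-th-eg-geb.
tense: -th/tsur → future.
voice: -eg → reflexive.
number: -geb → plural.

future, reflexive, plural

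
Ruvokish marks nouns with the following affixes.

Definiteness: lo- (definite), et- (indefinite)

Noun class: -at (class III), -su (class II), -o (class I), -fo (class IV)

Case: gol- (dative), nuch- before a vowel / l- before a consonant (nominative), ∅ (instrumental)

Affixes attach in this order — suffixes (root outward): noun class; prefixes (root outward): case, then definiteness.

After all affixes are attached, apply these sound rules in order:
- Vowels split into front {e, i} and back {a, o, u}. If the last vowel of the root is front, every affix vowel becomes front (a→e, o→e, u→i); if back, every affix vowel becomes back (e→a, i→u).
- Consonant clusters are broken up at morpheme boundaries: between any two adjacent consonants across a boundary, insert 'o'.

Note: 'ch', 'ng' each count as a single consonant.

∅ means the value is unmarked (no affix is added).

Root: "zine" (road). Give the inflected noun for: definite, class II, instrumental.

Attach noun class class II -su → zinesu.
case = instrumental: zero marking, form stays zinesu.
Attach definiteness definite lo- → lozinesu.
Apply vowel harmony: lozinesu → lezinesi.
Epenthesis: no change.

lezinesi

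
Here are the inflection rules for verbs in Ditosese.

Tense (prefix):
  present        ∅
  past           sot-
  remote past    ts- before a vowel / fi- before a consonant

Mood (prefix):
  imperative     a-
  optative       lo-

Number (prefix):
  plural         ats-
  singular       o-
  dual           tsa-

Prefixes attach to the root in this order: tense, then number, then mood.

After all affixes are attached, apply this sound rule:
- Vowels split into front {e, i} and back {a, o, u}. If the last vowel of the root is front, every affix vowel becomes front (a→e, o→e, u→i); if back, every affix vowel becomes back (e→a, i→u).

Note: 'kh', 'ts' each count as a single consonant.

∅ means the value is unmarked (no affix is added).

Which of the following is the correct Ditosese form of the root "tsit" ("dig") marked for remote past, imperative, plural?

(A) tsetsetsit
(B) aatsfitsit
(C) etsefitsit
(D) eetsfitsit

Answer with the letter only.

Attach tense remote past fi- (before consonant 'ts') → fitsit.
Attach number plural ats- → atsfitsit.
Attach mood imperative a- → aatsfitsit.
Apply vowel harmony: aatsfitsit → eetsfitsit.
So the correct form is eetsfitsit, option (D).
(A) tsetsetsit is wrong: it has the affixes in the wrong order.
(B) aatsfitsit is wrong: it fails to apply the sound rule(s).
(C) etsefitsit is wrong: it uses dual instead of plural for number.

D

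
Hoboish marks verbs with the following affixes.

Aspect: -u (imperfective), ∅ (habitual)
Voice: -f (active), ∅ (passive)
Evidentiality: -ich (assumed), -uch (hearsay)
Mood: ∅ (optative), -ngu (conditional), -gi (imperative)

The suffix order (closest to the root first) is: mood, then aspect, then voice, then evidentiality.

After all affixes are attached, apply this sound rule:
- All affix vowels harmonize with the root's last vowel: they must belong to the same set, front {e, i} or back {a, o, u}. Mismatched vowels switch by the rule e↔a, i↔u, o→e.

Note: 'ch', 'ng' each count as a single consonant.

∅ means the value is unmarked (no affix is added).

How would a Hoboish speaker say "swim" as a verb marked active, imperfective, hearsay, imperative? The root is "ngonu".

Attach mood imperative -gi → ngonugi.
Attach aspect imperfective -u → ngonugiu.
Attach voice active -f → ngonugiuf.
Attach evidentiality hearsay -uch → ngonugiufuch.
Apply vowel harmony: ngonugiufuch → ngonuguufuch.

ngonuguufuch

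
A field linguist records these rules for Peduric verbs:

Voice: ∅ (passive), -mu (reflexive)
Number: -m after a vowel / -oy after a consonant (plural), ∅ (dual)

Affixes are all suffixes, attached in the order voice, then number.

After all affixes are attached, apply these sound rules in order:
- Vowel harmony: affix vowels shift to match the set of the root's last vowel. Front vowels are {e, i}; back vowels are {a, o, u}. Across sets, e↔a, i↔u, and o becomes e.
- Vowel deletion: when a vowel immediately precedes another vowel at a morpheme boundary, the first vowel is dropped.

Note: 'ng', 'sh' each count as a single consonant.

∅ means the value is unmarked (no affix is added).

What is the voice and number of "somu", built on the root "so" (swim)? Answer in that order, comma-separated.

Segment: so-mu.
voice: -mu → reflexive.
number: ∅ → dual.

reflexive, dual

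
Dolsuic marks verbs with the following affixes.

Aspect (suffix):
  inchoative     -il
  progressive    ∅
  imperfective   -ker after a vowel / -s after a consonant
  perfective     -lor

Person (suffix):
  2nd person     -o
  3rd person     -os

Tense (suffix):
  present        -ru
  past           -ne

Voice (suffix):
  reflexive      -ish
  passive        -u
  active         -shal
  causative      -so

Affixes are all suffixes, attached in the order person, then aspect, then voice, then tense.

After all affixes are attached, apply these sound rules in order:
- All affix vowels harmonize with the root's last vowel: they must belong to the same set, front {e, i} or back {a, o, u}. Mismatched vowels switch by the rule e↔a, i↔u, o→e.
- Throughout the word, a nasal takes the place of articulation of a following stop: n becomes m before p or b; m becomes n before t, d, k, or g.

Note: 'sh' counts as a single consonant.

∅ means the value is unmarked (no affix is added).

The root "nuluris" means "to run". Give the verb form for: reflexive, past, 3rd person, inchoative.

nulurisesilishne

Attach person 3rd person -os → nulurisos.
Attach aspect inchoative -il → nulurisosil.
Attach voice reflexive -ish → nulurisosilish.
Attach tense past -ne → nulurisosilishne.
Apply vowel harmony: nulurisosilishne → nulurisesilishne.
Nasal assimilation: no change.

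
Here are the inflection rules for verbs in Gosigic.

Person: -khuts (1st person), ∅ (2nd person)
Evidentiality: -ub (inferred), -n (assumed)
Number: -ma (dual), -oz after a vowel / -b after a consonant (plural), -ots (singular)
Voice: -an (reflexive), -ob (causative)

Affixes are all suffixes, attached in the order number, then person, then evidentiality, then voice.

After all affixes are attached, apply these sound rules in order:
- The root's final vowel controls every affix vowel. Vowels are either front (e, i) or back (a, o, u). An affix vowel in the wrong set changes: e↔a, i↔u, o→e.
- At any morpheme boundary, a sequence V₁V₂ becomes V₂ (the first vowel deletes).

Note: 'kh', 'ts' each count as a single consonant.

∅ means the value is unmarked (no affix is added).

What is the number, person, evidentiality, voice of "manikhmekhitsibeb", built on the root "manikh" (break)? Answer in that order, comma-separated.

Segment: manikh-ma-khuts-ub-ob.
number: -ma → dual.
person: -khuts → 1st person.
evidentiality: -ub → inferred.
voice: -ob → causative.

dual, 1st person, inferred, causative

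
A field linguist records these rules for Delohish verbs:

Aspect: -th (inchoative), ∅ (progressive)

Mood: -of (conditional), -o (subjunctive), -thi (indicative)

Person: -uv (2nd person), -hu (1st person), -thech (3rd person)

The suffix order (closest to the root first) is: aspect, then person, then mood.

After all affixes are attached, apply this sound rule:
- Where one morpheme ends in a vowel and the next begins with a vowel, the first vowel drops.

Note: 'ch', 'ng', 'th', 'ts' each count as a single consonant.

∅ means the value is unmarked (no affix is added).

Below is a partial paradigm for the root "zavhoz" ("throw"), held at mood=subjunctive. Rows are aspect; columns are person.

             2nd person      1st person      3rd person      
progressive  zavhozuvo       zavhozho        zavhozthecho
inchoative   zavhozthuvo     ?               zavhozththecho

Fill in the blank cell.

Attach aspect inchoative -th → zavhozth.
Attach person 1st person -hu → zavhozthhu.
Attach mood subjunctive -o → zavhozthhuo.
Apply vowel deletion: zavhozthhuo → zavhozthho.

zavhozthho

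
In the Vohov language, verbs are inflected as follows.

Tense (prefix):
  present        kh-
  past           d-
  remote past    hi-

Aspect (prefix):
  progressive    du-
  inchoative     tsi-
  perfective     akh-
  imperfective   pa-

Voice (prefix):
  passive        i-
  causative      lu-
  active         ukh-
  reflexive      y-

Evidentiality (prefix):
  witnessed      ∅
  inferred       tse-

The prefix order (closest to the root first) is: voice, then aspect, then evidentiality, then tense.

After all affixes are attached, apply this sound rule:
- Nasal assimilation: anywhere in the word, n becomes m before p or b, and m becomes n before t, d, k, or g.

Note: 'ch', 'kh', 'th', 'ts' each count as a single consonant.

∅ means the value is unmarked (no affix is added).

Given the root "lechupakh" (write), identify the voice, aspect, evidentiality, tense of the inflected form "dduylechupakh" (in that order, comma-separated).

reflexive, progressive, witnessed, past

Segment: d-du-y-lechupakh.
voice: y- → reflexive.
aspect: du- → progressive.
evidentiality: ∅ → witnessed.
tense: d- → past.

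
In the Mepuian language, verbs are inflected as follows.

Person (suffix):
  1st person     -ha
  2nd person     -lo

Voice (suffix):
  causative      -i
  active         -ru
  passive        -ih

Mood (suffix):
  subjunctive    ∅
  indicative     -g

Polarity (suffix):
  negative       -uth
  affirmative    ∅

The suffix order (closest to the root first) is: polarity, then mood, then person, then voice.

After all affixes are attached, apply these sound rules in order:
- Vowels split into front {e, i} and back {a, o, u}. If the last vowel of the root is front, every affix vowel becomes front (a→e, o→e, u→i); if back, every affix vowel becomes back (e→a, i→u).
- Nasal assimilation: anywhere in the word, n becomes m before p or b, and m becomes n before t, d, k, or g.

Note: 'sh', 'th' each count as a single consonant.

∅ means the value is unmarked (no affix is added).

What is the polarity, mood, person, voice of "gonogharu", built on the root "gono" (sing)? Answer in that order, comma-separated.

affirmative, indicative, 1st person, active

Segment: gono-g-ha-ru.
polarity: ∅ → affirmative.
mood: -g → indicative.
person: -ha → 1st person.
voice: -ru → active.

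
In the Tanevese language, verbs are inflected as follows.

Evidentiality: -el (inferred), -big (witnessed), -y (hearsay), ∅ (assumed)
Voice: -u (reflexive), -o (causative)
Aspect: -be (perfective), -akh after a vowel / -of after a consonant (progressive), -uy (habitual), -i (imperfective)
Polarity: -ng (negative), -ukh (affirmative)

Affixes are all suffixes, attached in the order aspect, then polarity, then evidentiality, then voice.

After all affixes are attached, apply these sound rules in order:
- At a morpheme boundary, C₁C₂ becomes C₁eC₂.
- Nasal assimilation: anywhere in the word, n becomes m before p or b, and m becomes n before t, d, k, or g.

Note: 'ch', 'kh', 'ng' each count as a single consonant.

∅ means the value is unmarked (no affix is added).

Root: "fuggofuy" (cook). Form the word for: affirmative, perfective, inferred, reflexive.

fuggofuyebeukhelu

Attach aspect perfective -be → fuggofuybe.
Attach polarity affirmative -ukh → fuggofuybeukh.
Attach evidentiality inferred -el → fuggofuybeukhel.
Attach voice reflexive -u → fuggofuybeukhelu.
Apply epenthesis: fuggofuybeukhelu → fuggofuyebeukhelu.
Nasal assimilation: no change.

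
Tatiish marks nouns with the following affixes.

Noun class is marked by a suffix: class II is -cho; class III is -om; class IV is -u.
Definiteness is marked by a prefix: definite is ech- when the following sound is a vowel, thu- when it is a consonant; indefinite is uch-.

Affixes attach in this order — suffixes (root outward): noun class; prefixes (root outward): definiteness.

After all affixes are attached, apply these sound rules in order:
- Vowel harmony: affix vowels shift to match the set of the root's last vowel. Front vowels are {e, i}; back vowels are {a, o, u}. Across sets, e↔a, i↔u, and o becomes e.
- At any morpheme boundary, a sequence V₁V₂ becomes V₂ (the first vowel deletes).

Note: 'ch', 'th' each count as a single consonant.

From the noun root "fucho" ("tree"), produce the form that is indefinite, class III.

Attach noun class class III -om → fuchoom.
Attach definiteness indefinite uch- → uchfuchoom.
Vowel harmony: no change.
Apply vowel deletion: uchfuchoom → uchfuchom.

uchfuchom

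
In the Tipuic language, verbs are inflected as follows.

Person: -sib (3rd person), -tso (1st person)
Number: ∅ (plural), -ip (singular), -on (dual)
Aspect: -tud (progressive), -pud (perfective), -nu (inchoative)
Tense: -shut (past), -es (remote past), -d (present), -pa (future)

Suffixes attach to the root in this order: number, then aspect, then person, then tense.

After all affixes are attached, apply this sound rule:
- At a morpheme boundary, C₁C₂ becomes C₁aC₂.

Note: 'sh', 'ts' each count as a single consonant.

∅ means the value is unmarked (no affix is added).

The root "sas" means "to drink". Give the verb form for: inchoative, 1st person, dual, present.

Attach number dual -on → sason.
Attach aspect inchoative -nu → sasonnu.
Attach person 1st person -tso → sasonnutso.
Attach tense present -d → sasonnutsod.
Apply epenthesis: sasonnutsod → sasonanutsod.

sasonanutsod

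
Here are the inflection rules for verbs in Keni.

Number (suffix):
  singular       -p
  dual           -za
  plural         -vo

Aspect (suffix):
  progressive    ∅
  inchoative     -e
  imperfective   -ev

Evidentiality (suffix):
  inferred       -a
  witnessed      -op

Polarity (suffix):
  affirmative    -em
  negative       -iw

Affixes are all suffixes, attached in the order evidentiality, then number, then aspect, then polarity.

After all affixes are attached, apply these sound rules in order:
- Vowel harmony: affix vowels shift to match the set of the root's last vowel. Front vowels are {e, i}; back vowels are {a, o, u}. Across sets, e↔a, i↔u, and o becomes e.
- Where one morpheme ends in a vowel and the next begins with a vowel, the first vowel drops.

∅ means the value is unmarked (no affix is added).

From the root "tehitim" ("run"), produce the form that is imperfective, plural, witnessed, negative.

tehitimepveviw

Attach evidentiality witnessed -op → tehitimop.
Attach number plural -vo → tehitimopvo.
Attach aspect imperfective -ev → tehitimopvoev.
Attach polarity negative -iw → tehitimopvoeviw.
Apply vowel harmony: tehitimopvoeviw → tehitimepveeviw.
Apply vowel deletion: tehitimepveeviw → tehitimepveviw.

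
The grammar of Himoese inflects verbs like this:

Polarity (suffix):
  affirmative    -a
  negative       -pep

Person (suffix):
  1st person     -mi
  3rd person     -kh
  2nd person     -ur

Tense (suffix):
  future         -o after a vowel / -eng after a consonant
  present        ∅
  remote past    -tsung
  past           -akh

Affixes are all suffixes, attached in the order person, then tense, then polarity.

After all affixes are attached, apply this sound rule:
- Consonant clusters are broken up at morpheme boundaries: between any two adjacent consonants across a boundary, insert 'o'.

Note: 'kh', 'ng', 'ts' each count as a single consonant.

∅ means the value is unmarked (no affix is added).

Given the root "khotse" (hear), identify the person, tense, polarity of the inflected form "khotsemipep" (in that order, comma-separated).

Segment: khotse-mi-pep.
person: -mi → 1st person.
tense: ∅ → present.
polarity: -pep → negative.

1st person, present, negative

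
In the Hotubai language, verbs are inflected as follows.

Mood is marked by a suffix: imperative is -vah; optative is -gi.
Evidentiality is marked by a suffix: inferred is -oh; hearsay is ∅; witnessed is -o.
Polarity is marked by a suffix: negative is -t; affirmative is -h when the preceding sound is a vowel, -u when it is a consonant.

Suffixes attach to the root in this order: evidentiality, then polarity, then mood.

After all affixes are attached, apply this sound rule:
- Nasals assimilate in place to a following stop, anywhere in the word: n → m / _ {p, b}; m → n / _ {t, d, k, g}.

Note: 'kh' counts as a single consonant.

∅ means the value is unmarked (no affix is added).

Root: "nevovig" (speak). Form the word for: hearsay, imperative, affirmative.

evidentiality = hearsay: zero marking, form stays nevovig.
Attach polarity affirmative -u (after consonant 'g') → nevovigu.
Attach mood imperative -vah → nevoviguvah.
Nasal assimilation: no change.

nevoviguvah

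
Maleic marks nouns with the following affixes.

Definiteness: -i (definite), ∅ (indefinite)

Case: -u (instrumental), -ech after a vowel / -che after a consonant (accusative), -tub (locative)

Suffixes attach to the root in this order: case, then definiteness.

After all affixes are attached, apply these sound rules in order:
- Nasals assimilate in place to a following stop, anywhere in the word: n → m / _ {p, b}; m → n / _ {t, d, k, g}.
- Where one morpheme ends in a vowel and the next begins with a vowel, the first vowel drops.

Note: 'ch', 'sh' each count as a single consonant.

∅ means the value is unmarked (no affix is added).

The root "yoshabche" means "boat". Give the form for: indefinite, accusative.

yoshabchech

Attach case accusative -ech (after vowel 'e') → yoshabcheech.
definiteness = indefinite: zero marking, form stays yoshabcheech.
Nasal assimilation: no change.
Apply vowel deletion: yoshabcheech → yoshabchech.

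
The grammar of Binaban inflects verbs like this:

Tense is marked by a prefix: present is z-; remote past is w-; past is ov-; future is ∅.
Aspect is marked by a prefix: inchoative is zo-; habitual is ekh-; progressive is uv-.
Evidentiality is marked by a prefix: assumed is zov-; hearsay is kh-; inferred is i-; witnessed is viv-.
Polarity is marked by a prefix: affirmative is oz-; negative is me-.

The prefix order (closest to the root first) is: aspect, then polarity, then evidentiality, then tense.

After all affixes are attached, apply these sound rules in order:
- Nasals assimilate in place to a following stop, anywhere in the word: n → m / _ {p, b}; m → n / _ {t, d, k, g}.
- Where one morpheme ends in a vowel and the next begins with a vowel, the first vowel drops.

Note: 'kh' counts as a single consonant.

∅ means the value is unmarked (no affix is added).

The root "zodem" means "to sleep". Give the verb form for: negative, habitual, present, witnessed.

zvivmekhzodem

Attach aspect habitual ekh- → ekhzodem.
Attach polarity negative me- → meekhzodem.
Attach evidentiality witnessed viv- → vivmeekhzodem.
Attach tense present z- → zvivmeekhzodem.
Nasal assimilation: no change.
Apply vowel deletion: zvivmeekhzodem → zvivmekhzodem.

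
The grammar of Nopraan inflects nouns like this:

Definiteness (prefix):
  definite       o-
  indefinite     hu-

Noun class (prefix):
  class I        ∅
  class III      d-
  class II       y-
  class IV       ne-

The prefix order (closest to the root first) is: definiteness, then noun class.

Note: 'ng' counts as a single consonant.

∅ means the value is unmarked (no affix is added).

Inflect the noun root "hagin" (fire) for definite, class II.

yohagin

Attach definiteness definite o- → ohagin.
Attach noun class class II y- → yohagin.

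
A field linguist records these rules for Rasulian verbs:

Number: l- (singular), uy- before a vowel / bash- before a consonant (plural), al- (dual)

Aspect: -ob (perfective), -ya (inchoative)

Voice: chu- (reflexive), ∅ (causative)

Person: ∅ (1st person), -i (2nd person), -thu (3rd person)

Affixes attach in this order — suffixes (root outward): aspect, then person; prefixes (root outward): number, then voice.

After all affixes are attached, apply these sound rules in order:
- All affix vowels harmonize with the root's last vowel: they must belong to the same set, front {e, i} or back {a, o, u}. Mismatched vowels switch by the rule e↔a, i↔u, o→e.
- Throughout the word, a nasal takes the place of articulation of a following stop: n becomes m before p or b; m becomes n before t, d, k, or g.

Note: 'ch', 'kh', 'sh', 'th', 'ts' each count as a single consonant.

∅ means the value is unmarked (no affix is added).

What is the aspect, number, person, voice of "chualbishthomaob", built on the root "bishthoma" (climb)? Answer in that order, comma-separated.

Segment: chu-al-bishthoma-ob.
aspect: -ob → perfective.
number: al- → dual.
person: ∅ → 1st person.
voice: chu- → reflexive.

perfective, dual, 1st person, reflexive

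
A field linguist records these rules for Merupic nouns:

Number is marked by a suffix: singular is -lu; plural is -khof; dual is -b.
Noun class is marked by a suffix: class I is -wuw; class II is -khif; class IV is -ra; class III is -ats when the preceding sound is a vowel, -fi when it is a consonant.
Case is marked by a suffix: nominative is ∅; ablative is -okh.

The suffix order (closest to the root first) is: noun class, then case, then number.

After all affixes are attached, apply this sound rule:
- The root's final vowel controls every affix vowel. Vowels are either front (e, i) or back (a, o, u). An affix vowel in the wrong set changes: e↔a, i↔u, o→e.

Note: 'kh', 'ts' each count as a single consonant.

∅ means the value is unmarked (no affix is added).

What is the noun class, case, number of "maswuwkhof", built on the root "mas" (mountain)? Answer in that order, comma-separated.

class I, nominative, plural

Segment: mas-wuw-khof.
noun class: -wuw → class I.
case: ∅ → nominative.
number: -khof → plural.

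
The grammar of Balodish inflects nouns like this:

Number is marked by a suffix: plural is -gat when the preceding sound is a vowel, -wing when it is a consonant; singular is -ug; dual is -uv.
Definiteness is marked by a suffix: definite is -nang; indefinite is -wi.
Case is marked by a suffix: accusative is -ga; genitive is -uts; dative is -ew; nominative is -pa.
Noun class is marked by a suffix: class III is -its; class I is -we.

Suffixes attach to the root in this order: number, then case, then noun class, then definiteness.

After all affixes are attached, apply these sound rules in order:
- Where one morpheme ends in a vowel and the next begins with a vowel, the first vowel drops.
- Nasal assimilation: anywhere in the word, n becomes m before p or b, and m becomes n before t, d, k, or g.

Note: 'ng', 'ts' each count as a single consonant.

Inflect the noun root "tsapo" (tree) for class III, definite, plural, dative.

tsapogatewitsnang

Attach number plural -gat (after vowel 'o') → tsapogat.
Attach case dative -ew → tsapogatew.
Attach noun class class III -its → tsapogatewits.
Attach definiteness definite -nang → tsapogatewitsnang.
Vowel deletion: no change.
Nasal assimilation: no change.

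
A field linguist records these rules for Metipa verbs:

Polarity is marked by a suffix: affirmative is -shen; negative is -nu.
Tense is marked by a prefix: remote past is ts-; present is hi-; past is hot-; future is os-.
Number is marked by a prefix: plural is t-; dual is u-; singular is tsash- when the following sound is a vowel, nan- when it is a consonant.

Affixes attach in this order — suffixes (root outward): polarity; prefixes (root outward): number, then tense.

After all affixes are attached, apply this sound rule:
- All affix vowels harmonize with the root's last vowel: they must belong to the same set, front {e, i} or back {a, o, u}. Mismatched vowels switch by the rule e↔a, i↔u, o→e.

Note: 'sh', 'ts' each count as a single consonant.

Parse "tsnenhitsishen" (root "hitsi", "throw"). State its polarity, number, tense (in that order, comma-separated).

affirmative, singular, remote past

Segment: ts-nan-hitsi-shen.
polarity: -shen → affirmative.
number: tsash/nan- → singular.
tense: ts- → remote past.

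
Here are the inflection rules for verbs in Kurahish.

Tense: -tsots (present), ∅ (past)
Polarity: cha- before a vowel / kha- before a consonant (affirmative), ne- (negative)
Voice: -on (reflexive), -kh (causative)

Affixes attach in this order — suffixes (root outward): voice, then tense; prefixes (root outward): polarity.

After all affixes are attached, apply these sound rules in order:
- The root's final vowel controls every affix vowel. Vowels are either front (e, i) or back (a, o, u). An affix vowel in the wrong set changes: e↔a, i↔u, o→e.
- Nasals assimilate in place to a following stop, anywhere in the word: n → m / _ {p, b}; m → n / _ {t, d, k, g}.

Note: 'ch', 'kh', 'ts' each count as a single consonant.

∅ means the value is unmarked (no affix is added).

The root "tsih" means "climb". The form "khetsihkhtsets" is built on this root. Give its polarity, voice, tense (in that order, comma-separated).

affirmative, causative, present

Segment: kha-tsih-kh-tsots.
polarity: cha/kha- → affirmative.
voice: -kh → causative.
tense: -tsots → present.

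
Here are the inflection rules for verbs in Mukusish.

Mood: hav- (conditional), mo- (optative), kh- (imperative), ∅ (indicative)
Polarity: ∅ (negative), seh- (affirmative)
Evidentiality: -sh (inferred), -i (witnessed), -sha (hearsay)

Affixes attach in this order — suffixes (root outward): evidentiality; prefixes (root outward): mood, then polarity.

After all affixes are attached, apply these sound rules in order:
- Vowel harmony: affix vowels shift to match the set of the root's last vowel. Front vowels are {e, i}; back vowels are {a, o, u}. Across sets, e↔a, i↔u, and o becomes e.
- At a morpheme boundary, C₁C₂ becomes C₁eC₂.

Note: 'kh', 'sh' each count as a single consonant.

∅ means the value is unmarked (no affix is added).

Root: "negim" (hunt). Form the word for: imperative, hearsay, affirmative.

Attach evidentiality hearsay -sha → negimsha.
Attach mood imperative kh- → khnegimsha.
Attach polarity affirmative seh- → sehkhnegimsha.
Apply vowel harmony: sehkhnegimsha → sehkhnegimshe.
Apply epenthesis: sehkhnegimshe → sehekhenegimeshe.

sehekhenegimeshe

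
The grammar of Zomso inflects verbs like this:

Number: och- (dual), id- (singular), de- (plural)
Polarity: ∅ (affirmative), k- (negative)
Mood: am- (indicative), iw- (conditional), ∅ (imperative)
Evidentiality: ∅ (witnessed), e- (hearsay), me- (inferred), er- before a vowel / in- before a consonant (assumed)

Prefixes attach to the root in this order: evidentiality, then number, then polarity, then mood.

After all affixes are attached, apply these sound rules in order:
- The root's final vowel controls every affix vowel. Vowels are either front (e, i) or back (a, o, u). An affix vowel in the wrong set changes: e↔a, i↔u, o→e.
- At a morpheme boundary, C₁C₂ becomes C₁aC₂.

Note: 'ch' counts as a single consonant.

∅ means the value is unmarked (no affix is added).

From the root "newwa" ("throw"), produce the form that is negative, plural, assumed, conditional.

uwakadaunanewwa

Attach evidentiality assumed in- (before consonant 'n') → innewwa.
Attach number plural de- → deinnewwa.
Attach polarity negative k- → kdeinnewwa.
Attach mood conditional iw- → iwkdeinnewwa.
Apply vowel harmony: iwkdeinnewwa → uwkdaunnewwa.
Apply epenthesis: uwkdaunnewwa → uwakadaunanewwa.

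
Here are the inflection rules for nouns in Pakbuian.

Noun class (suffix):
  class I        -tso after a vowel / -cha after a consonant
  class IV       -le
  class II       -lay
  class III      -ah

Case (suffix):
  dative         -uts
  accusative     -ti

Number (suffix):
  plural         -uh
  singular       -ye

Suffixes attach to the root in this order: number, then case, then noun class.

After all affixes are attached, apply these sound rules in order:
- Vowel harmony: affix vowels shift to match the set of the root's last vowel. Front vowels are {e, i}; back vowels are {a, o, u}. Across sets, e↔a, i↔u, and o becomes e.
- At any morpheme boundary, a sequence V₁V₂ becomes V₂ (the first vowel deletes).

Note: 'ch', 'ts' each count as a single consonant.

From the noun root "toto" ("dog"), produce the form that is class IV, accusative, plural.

Attach number plural -uh → totouh.
Attach case accusative -ti → totouhti.
Attach noun class class IV -le → totouhtile.
Apply vowel harmony: totouhtile → totouhtula.
Apply vowel deletion: totouhtula → totuhtula.

totuhtula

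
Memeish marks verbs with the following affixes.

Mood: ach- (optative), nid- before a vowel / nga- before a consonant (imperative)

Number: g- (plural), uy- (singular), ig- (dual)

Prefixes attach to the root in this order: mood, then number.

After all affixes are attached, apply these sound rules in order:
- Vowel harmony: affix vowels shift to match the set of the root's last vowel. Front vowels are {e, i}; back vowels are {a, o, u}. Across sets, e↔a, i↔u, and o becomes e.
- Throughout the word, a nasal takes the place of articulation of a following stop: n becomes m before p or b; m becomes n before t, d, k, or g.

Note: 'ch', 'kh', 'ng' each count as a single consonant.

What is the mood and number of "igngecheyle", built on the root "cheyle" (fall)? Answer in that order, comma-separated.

Segment: ig-nga-cheyle.
mood: nid/nga- → imperative.
number: ig- → dual.

imperative, dual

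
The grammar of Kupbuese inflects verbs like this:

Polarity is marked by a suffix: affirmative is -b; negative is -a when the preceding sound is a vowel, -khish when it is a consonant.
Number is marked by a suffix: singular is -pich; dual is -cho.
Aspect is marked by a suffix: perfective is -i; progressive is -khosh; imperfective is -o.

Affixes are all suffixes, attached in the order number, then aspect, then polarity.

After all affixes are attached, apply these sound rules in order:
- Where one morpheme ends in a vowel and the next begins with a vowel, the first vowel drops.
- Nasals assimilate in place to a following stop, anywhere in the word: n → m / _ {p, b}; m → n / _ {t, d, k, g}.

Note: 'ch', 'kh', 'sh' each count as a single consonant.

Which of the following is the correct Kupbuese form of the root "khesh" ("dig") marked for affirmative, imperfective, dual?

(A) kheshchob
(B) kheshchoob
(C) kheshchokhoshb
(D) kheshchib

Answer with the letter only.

Attach number dual -cho → kheshcho.
Attach aspect imperfective -o → kheshchoo.
Attach polarity affirmative -b → kheshchoob.
Apply vowel deletion: kheshchoob → kheshchob.
Nasal assimilation: no change.
So the correct form is kheshchob, option (A).
(B) kheshchoob is wrong: it fails to apply the sound rule(s).
(C) kheshchokhoshb is wrong: it uses progressive instead of imperfective for aspect.
(D) kheshchib is wrong: it uses perfective instead of imperfective for aspect.

A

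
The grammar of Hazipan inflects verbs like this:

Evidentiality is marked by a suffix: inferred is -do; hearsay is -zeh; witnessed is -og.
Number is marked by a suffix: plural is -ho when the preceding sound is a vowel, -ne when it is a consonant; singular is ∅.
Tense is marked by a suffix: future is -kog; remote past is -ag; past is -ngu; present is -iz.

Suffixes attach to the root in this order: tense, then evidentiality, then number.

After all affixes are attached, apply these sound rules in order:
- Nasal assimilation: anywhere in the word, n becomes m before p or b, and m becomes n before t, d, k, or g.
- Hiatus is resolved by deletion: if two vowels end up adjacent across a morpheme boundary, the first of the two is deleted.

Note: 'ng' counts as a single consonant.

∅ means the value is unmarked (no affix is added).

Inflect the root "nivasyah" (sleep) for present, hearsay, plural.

nivasyahizzehne

Attach tense present -iz → nivasyahiz.
Attach evidentiality hearsay -zeh → nivasyahizzeh.
Attach number plural -ne (after consonant 'h') → nivasyahizzehne.
Nasal assimilation: no change.
Vowel deletion: no change.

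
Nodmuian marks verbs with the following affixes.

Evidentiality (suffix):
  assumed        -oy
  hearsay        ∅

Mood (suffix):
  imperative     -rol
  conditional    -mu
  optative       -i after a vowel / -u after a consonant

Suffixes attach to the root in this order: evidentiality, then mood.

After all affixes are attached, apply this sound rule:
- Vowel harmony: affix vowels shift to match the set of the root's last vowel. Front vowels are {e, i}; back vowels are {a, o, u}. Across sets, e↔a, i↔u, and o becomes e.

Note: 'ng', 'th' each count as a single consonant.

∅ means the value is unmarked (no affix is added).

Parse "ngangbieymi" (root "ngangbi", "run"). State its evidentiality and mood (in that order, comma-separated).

assumed, conditional

Segment: ngangbi-oy-mu.
evidentiality: -oy → assumed.
mood: -mu → conditional.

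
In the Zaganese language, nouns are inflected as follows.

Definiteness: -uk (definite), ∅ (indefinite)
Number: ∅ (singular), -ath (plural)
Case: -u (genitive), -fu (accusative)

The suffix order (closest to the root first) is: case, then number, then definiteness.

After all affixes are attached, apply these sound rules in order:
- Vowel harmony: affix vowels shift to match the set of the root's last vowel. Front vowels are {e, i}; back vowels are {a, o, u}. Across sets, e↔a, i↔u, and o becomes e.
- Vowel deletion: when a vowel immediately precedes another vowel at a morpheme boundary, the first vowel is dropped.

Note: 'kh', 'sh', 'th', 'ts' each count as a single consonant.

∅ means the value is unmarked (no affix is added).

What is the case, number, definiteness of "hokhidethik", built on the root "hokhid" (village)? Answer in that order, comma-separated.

genitive, plural, definite

Segment: hokhid-u-ath-uk.
case: -u → genitive.
number: -ath → plural.
definiteness: -uk → definite.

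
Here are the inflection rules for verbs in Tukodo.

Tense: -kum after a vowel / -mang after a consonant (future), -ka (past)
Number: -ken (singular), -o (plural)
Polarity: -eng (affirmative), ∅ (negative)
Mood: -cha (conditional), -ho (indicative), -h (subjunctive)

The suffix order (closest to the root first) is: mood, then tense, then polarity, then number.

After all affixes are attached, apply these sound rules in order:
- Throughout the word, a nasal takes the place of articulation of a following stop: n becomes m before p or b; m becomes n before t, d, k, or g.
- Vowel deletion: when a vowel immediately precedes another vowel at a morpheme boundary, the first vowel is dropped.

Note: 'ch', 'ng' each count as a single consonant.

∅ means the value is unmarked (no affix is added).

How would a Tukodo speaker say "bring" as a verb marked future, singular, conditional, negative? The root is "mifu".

mifuchakunken

Attach mood conditional -cha → mifucha.
Attach tense future -kum (after vowel 'a') → mifuchakum.
polarity = negative: zero marking, form stays mifuchakum.
Attach number singular -ken → mifuchakumken.
Apply nasal assimilation: mifuchakumken → mifuchakunken.
Vowel deletion: no change.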